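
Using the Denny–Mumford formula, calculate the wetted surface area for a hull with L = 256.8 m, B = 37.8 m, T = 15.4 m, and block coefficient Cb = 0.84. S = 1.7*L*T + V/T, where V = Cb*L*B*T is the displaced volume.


Formula: S = 1.7*L*T + V/T with V = Cb*L*B*T, i.e. S = L * (1.7*T + Cb*B)
Step 1 — 1.7*T = 1.7 * 15.4 = 26.18 m
Step 2 — Cb*B = 0.84 * 37.8 = 31.752 m
Step 3 — 1.7*T + Cb*B = 26.18 + 31.752 = 57.932 m
Step 4 — S = 256.8 * 57.932 ≈ 14877 m^2 (5 s.f.)

14877 m^2


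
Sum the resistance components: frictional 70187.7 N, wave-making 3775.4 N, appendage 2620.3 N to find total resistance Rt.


Formula: Rt = Rf + Rw + Ra
Substituting: Rt = 70187.7 + 3775.4 + 2620.3
Result: Rt = 76583.4 N

76583.4 N


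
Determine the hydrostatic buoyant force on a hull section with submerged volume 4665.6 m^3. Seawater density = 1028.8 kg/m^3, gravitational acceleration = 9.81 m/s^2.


Formula: Fb = rho * g * V
Substituting: Fb = 1028.8 * 9.81 * 4665.6
Intermediate: 1028.8 * 9.81 = 10092.528
Result: Fb = 10092.528 * 4665.6 ≈ 47088000 N (5 s.f.)

47088000 N


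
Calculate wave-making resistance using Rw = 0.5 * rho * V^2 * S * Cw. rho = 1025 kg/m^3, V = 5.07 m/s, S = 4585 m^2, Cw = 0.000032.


Formula: Rw = 0.5 * rho * V^2 * S * Cw
Step 1 — V^2 = 5.07^2 = 25.7049
Step 2 — 0.5 * rho * V^2 = 0.5 * 1025 * 25.7049 = 13173.76125
Step 3 — Rw = 13173.76125 * 4585 * 0.000032 ≈ 1932.9 N (5 s.f.)

1932.9 N


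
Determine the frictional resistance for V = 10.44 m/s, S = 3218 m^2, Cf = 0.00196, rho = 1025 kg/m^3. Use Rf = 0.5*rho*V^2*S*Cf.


Formula: Rf = 0.5 * rho * V^2 * S * Cf
Step 1 — V^2 = 10.44^2 = 108.9936
Step 2 — 0.5 * rho * V^2 = 0.5 * 1025 * 108.9936 = 55859.22
Step 3 — Rf = 55859.22 * 3218 * 0.00196 ≈ 352320 N (5 s.f.)

352320 N


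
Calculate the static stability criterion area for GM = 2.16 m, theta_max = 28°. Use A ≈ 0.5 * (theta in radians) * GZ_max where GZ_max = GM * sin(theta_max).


Formula: GZ_max = GM * sin(theta); Area = 0.5 * theta_rad * GZ_max
Step 1 — GZ_max = 2.16 * sin(28°) = 2.16 * 0.469472 = 1.01406 m
Step 2 — theta_rad = 28 * pi/180 = 0.488692 rad
Step 3 — Area = 0.5 * 0.488692 * 1.01406 ≈ 0.24778 m·rad (5 s.f.)

0.24778 m·rad


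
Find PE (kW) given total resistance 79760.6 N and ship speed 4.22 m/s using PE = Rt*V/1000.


Formula: PE = Rt * V / 1000 (kW)
Step 1 — PE (W) = 79760.6 * 4.22 = 336589.732 W
Step 2 — PE (kW) = 336589.732 / 1000 ≈ 336.59 kW (5 s.f.)

336.59 kW


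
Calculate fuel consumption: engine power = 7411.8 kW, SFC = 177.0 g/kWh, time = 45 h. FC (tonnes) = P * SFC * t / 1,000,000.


Formula: FC (tonnes) = P * SFC * t / 1,000,000
Step 1 — P * SFC * t = 7411.8 * 177.0 * 45 = 59034987.0 g
Step 2 — FC (tonnes) = 59034987.0 / 1,000,000 ≈ 59.035 tonnes (5 s.f.)

59.035 tonnes


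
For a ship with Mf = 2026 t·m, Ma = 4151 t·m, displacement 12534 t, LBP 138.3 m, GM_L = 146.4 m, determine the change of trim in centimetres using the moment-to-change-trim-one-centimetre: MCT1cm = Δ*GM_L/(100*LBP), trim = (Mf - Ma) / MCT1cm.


Formula: net trimming moment = Mf - Ma; MCT1cm = Δ*GM_L/(100*LBP); trim = net moment / MCT1cm
Step 1 — net trimming moment = 2026 - 4151 = -2125 t·m
Step 2 — MCT1cm = 12534 * 146.4 / (100 * 138.3) = 132.681 t·m/cm
Step 3 — trim = -2125 / 132.681 ≈ -16.016 cm (5 s.f.)

-16.016 cm


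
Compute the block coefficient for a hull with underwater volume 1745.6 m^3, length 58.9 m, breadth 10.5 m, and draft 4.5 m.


Formula: Cb = V / (L * B * T)
Step 1 — L * B * T = 58.9 * 10.5 * 4.5 = 2783.025 m^3
Step 2 — Cb = 1745.6 / 2783.025 ≈ 0.62723 (5 s.f.)

0.62723


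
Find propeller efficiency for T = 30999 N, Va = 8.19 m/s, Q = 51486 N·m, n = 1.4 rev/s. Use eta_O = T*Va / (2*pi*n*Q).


Formula: eta = T * Va / (2 * pi * n * Q)
Step 1 — numerator = T * Va = 30999 * 8.19 = 253881.81
Step 2 — 2 * pi * n = 2 * pi * 1.4 = 8.796459
Step 3 — denominator = 8.796459 * 51486 = 452894.49
Step 4 — eta = 253881.81 / 452894.49 ≈ 0.56058 (5 s.f.)

0.56058


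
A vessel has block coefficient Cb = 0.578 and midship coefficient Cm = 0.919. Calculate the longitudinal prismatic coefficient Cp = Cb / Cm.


Formula: Cp = Cb / Cm
Substituting: Cp = 0.578 / 0.919
Result: Cp ≈ 0.62894 (5 s.f.)

0.62894


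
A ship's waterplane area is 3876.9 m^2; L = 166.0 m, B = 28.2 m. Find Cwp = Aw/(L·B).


Formula: Cwp = Aw / (L * B)
Step 1 — L * B = 166.0 * 28.2 = 4681.2 m^2
Step 2 — Cwp = 3876.9 / 4681.2 ≈ 0.82819 (5 s.f.)

0.82819


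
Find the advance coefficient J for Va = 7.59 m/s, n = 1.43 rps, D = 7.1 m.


Formula: J = Va / (n * D)
Step 1 — n * D = 1.43 * 7.1 = 10.153
Step 2 — J = 7.59 / 10.153 ≈ 0.74756 (5 s.f.)

0.74756


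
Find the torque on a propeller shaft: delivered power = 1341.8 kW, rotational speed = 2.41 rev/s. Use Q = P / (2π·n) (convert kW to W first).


Formula: Q = P_W / (2 * pi * n)
Step 1 — P_W = 1341.8 kW * 1000 = 1341800.0 W
Step 2 — 2 * pi * n = 2 * pi * 2.41 = 15.142477
Step 3 — Q = 1341800.0 / 15.142477 ≈ 88612 N·m (5 s.f.)

88612 N·m


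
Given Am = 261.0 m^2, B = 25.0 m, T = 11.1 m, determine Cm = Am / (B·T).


Formula: Cm = Am / (B * T)
Step 1 — B * T = 25.0 * 11.1 = 277.5 m^2
Step 2 — Cm = 261.0 / 277.5 ≈ 0.94054 (5 s.f.)

0.94054


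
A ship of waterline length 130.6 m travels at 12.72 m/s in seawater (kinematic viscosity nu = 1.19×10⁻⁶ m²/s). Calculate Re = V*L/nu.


Formula: Re = V * L / nu
Step 1 — V * L = 12.72 * 130.6 = 1661.232 m^2/s
Step 2 — Re = 1661.232 / 1.19e-6 = 1.40e+09

1.40e+09


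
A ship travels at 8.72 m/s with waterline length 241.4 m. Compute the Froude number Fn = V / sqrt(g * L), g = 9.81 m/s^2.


Formula: Fn = V / sqrt(g * L)
Step 1 — g * L = 9.81 * 241.4 = 2368.134
Step 2 — sqrt(g * L) = sqrt(2368.134) = 48.663477
Step 3 — Fn = 8.72 / 48.663477 ≈ 0.17919 (5 s.f.)

0.17919


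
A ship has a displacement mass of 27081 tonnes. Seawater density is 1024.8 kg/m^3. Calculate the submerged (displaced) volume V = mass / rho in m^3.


Formula: V = mass / rho
Step 1 — convert tonnes to kg: 27081 t * 1000 = 27081000 kg
Step 2 — V = 27081000 / 1024.8 ≈ 26426 m^3 (5 s.f.)

26426 m^3


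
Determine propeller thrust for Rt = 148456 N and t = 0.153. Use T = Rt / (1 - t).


Formula: T = Rt / (1 - t)
Step 1 — (1 - t) = 1 - 0.153 = 0.847
Step 2 — T = 148456 / 0.847 ≈ 175270 N (5 s.f.)

175270 N


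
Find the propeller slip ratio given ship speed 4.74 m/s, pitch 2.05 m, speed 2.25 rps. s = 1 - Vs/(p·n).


Formula: s = 1 - Vs / (p * n)
Step 1 — p * n = 2.05 * 2.25 = 4.6125
Step 2 — Vs / (p*n) = 4.74 / 4.6125 = 1.027642 (6 d.p.)
Step 3 — s = 1 - 1.027642 = -0.027642

-0.027642


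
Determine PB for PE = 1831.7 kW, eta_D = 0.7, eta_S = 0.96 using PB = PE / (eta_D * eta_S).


Formula: PB = PE / (eta_D * eta_S)
Step 1 — combined efficiency = eta_D * eta_S = 0.7 * 0.96 = 0.672
Step 2 — PB = 1831.7 / 0.672 ≈ 2725.7 kW (5 s.f.)

2725.7 kW


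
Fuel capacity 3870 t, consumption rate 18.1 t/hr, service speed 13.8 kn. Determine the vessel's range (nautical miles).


Formula: endurance = fuel / rate; range = endurance * speed
Step 1 — endurance = 3870 / 18.1 = 213.8122 hours
Step 2 — range = 213.8122 * 13.8 ≈ 2950.6 nautical miles (5 s.f.)

2950.6 NM


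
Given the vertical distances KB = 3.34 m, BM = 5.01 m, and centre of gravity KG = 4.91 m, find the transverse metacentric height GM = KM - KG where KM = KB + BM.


Formula: GM = KB + BM - KG
Step 1 — KM = KB + BM = 3.34 + 5.01 = 8.35 m
Step 2 — GM = KM - KG = 8.35 - 4.91 = 3.44 m

3.44 m


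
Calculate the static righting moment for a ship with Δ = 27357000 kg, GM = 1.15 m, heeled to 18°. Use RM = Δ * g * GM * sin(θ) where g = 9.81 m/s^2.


Formula: GZ = GM * sin(theta); RM = disp * g * GZ
Step 1 — GZ = 1.15 * sin(18°) = 1.15 * 0.309017 = 0.35537 m
Step 2 — RM = 27357000 * 9.81 * 0.35537 ≈ 95371000 N·m (5 s.f.)

95371000 N·m


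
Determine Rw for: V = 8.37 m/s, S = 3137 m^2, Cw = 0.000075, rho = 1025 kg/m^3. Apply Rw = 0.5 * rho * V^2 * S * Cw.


Formula: Rw = 0.5 * rho * V^2 * S * Cw
Step 1 — V^2 = 8.37^2 = 70.0569
Step 2 — 0.5 * rho * V^2 = 0.5 * 1025 * 70.0569 = 35904.16125
Step 3 — Rw = 35904.16125 * 3137 * 0.000075 ≈ 8447.4 N (5 s.f.)

8447.4 N


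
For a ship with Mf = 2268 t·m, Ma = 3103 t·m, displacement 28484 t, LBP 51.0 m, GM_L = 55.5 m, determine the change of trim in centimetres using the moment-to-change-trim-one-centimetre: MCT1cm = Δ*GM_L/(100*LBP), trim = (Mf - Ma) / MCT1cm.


Formula: net trimming moment = Mf - Ma; MCT1cm = Δ*GM_L/(100*LBP); trim = net moment / MCT1cm
Step 1 — net trimming moment = 2268 - 3103 = -835 t·m
Step 2 — MCT1cm = 28484 * 55.5 / (100 * 51.0) = 309.9729 t·m/cm
Step 3 — trim = -835 / 309.9729 ≈ -2.6938 cm (5 s.f.)

-2.6938 cm


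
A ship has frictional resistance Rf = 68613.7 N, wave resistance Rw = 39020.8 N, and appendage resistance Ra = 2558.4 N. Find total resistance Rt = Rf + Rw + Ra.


Formula: Rt = Rf + Rw + Ra
Substituting: Rt = 68613.7 + 39020.8 + 2558.4
Result: Rt = 110192.9 N

110192.9 N


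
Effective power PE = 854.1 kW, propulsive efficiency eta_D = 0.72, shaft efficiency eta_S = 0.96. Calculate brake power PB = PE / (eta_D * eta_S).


Formula: PB = PE / (eta_D * eta_S)
Step 1 — combined efficiency = eta_D * eta_S = 0.72 * 0.96 = 0.6912
Step 2 — PB = 854.1 / 0.6912 ≈ 1235.7 kW (5 s.f.)

1235.7 kW


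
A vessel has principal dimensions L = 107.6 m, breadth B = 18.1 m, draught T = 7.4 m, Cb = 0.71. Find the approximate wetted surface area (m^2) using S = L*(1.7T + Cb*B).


Formula: S = 1.7*L*T + V/T with V = Cb*L*B*T, i.e. S = L * (1.7*T + Cb*B)
Step 1 — 1.7*T = 1.7 * 7.4 = 12.58 m
Step 2 — Cb*B = 0.71 * 18.1 = 12.851 m
Step 3 — 1.7*T + Cb*B = 12.58 + 12.851 = 25.431 m
Step 4 — S = 107.6 * 25.431 ≈ 2736.4 m^2 (5 s.f.)

2736.4 m^2


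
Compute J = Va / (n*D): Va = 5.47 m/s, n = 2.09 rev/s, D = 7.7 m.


Formula: J = Va / (n * D)
Step 1 — n * D = 2.09 * 7.7 = 16.093
Step 2 — J = 5.47 / 16.093 ≈ 0.33990 (5 s.f.)

0.33990


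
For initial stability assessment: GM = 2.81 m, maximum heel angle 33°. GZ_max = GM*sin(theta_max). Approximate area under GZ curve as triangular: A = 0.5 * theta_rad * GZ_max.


Formula: GZ_max = GM * sin(theta); Area = 0.5 * theta_rad * GZ_max
Step 1 — GZ_max = 2.81 * sin(33°) = 2.81 * 0.544639 = 1.530436 m
Step 2 — theta_rad = 33 * pi/180 = 0.575959 rad
Step 3 — Area = 0.5 * 0.575959 * 1.530436 ≈ 0.44073 m·rad (5 s.f.)

0.44073 m·rad


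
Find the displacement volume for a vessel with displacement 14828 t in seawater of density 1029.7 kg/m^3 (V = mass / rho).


Formula: V = mass / rho
Step 1 — convert tonnes to kg: 14828 t * 1000 = 14828000 kg
Step 2 — V = 14828000 / 1029.7 ≈ 14400 m^3 (5 s.f.)

14400 m^3


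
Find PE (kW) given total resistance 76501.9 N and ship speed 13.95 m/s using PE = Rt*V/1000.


Formula: PE = Rt * V / 1000 (kW)
Step 1 — PE (W) = 76501.9 * 13.95 = 1067201.505 W
Step 2 — PE (kW) = 1067201.505 / 1000 ≈ 1067.2 kW (5 s.f.)

1067.2 kW


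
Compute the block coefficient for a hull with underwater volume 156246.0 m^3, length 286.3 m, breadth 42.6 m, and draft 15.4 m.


Formula: Cb = V / (L * B * T)
Step 1 — L * B * T = 286.3 * 42.6 * 15.4 = 187824.252 m^3
Step 2 — Cb = 156246.0 / 187824.252 ≈ 0.83187 (5 s.f.)

0.83187


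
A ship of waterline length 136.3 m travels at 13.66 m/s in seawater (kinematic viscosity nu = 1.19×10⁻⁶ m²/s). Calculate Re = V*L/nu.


Formula: Re = V * L / nu
Step 1 — V * L = 13.66 * 136.3 = 1861.858 m^2/s
Step 2 — Re = 1861.858 / 1.19e-6 = 1.56e+09

1.56e+09


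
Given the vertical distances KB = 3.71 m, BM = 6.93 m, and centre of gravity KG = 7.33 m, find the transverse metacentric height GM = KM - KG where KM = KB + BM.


Formula: GM = KB + BM - KG
Step 1 — KM = KB + BM = 3.71 + 6.93 = 10.64 m
Step 2 — GM = KM - KG = 10.64 - 7.33 = 3.31 m

3.31 m


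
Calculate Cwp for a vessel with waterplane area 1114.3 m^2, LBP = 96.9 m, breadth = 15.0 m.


Formula: Cwp = Aw / (L * B)
Step 1 — L * B = 96.9 * 15.0 = 1453.5 m^2
Step 2 — Cwp = 1114.3 / 1453.5 ≈ 0.76663 (5 s.f.)

0.76663


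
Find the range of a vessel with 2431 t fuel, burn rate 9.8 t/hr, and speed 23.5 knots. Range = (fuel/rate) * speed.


Formula: endurance = fuel / rate; range = endurance * speed
Step 1 — endurance = 2431 / 9.8 = 248.0612 hours
Step 2 — range = 248.0612 * 23.5 ≈ 5829.4 nautical miles (5 s.f.)

5829.4 NM


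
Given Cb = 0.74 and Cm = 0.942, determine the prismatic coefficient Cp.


Formula: Cp = Cb / Cm
Substituting: Cp = 0.74 / 0.942
Result: Cp ≈ 0.78556 (5 s.f.)

0.78556


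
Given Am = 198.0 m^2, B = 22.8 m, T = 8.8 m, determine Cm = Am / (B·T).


Formula: Cm = Am / (B * T)
Step 1 — B * T = 22.8 * 8.8 = 200.64 m^2
Step 2 — Cm = 198.0 / 200.64 ≈ 0.98684 (5 s.f.)

0.98684


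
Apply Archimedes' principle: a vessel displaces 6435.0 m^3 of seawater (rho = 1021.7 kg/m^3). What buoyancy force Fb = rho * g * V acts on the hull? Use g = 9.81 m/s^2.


Formula: Fb = rho * g * V
Substituting: Fb = 1021.7 * 9.81 * 6435.0
Intermediate: 1021.7 * 9.81 = 10022.877
Result: Fb = 10022.877 * 6435.0 ≈ 64497000 N (5 s.f.)

64497000 N


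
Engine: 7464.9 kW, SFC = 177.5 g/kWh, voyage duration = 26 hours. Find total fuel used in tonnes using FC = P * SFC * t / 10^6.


Formula: FC (tonnes) = P * SFC * t / 1,000,000
Step 1 — P * SFC * t = 7464.9 * 177.5 * 26 = 34450513.5 g
Step 2 — FC (tonnes) = 34450513.5 / 1,000,000 ≈ 34.451 tonnes (5 s.f.)

34.451 tonnes


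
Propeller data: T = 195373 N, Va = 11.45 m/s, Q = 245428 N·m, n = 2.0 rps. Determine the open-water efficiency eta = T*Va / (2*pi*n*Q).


Formula: eta = T * Va / (2 * pi * n * Q)
Step 1 — numerator = T * Va = 195373 * 11.45 = 2237020.85
Step 2 — 2 * pi * n = 2 * pi * 2.0 = 12.566371
Step 3 — denominator = 12.566371 * 245428 = 3084139.3
Step 4 — eta = 2237020.85 / 3084139.3 ≈ 0.72533 (5 s.f.)

0.72533


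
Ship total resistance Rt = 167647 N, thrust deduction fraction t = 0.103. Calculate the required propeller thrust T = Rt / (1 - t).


Formula: T = Rt / (1 - t)
Step 1 — (1 - t) = 1 - 0.103 = 0.897
Step 2 — T = 167647 / 0.897 ≈ 186900 N (5 s.f.)

186900 N


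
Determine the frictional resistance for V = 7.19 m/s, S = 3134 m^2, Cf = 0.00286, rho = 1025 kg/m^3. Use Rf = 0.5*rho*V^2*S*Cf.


Formula: Rf = 0.5 * rho * V^2 * S * Cf
Step 1 — V^2 = 7.19^2 = 51.6961
Step 2 — 0.5 * rho * V^2 = 0.5 * 1025 * 51.6961 = 26494.25125
Step 3 — Rf = 26494.25125 * 3134 * 0.00286 ≈ 237470 N (5 s.f.)

237470 N


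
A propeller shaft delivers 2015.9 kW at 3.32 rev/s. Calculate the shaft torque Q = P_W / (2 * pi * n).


Formula: Q = P_W / (2 * pi * n)
Step 1 — P_W = 2015.9 kW * 1000 = 2015900.0 W
Step 2 — 2 * pi * n = 2 * pi * 3.32 = 20.860175
Step 3 — Q = 2015900.0 / 20.860175 ≈ 96639 N·m (5 s.f.)

96639 N·m


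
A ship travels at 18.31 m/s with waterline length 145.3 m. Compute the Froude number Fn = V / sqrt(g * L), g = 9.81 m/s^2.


Formula: Fn = V / sqrt(g * L)
Step 1 — g * L = 9.81 * 145.3 = 1425.393
Step 2 — sqrt(g * L) = sqrt(1425.393) = 37.754377
Step 3 — Fn = 18.31 / 37.754377 ≈ 0.48498 (5 s.f.)

0.48498


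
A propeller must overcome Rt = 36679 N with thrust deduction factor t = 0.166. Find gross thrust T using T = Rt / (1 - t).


Formula: T = Rt / (1 - t)
Step 1 — (1 - t) = 1 - 0.166 = 0.834
Step 2 — T = 36679 / 0.834 ≈ 43980 N (5 s.f.)

43980 N


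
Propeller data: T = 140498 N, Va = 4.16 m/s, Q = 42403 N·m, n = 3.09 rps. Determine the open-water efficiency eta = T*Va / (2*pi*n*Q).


Formula: eta = T * Va / (2 * pi * n * Q)
Step 1 — numerator = T * Va = 140498 * 4.16 = 584471.68
Step 2 — 2 * pi * n = 2 * pi * 3.09 = 19.415043
Step 3 — denominator = 19.415043 * 42403 = 823256.07
Step 4 — eta = 584471.68 / 823256.07 ≈ 0.70995 (5 s.f.)

0.70995


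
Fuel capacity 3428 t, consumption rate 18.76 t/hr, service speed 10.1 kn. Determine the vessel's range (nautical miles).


Formula: endurance = fuel / rate; range = endurance * speed
Step 1 — endurance = 3428 / 18.76 = 182.7292 hours
Step 2 — range = 182.7292 * 10.1 ≈ 1845.6 nautical miles (5 s.f.)

1845.6 NM


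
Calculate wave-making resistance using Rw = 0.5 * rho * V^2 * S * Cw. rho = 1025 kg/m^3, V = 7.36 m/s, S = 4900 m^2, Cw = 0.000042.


Formula: Rw = 0.5 * rho * V^2 * S * Cw
Step 1 — V^2 = 7.36^2 = 54.1696
Step 2 — 0.5 * rho * V^2 = 0.5 * 1025 * 54.1696 = 27761.92
Step 3 — Rw = 27761.92 * 4900 * 0.000042 ≈ 5713.4 N (5 s.f.)

5713.4 N


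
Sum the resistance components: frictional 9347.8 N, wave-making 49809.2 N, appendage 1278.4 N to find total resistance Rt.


Formula: Rt = Rf + Rw + Ra
Substituting: Rt = 9347.8 + 49809.2 + 1278.4
Result: Rt = 60435.4 N

60435.4 N


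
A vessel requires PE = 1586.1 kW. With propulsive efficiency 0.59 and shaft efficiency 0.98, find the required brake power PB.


Formula: PB = PE / (eta_D * eta_S)
Step 1 — combined efficiency = eta_D * eta_S = 0.59 * 0.98 = 0.5782
Step 2 — PB = 1586.1 / 0.5782 ≈ 2743.2 kW (5 s.f.)

2743.2 kW


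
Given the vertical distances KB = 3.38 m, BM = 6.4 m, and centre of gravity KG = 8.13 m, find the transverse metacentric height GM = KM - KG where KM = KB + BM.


Formula: GM = KB + BM - KG
Step 1 — KM = KB + BM = 3.38 + 6.4 = 9.78 m
Step 2 — GM = KM - KG = 9.78 - 8.13 = 1.65 m

1.65 m


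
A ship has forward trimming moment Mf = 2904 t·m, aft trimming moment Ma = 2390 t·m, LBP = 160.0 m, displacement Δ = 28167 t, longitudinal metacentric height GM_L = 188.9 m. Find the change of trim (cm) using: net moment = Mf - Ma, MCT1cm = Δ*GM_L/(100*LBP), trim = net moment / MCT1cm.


Formula: net trimming moment = Mf - Ma; MCT1cm = Δ*GM_L/(100*LBP); trim = net moment / MCT1cm
Step 1 — net trimming moment = 2904 - 2390 = 514 t·m
Step 2 — MCT1cm = 28167 * 188.9 / (100 * 160.0) = 332.5466 t·m/cm
Step 3 — trim = 514 / 332.5466 ≈ 1.5456 cm (5 s.f.)

1.5456 cm


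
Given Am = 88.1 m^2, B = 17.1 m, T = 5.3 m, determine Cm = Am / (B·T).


Formula: Cm = Am / (B * T)
Step 1 — B * T = 17.1 * 5.3 = 90.63 m^2
Step 2 — Cm = 88.1 / 90.63 ≈ 0.97208 (5 s.f.)

0.97208


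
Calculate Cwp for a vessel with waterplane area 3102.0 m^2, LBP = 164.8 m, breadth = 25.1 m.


Formula: Cwp = Aw / (L * B)
Step 1 — L * B = 164.8 * 25.1 = 4136.48 m^2
Step 2 — Cwp = 3102.0 / 4136.48 ≈ 0.74991 (5 s.f.)

0.74991


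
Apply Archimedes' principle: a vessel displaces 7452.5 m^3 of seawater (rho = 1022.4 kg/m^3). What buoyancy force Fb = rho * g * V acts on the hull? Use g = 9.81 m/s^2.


Formula: Fb = rho * g * V
Substituting: Fb = 1022.4 * 9.81 * 7452.5
Intermediate: 1022.4 * 9.81 = 10029.744
Result: Fb = 10029.744 * 7452.5 ≈ 74747000 N (5 s.f.)

74747000 N


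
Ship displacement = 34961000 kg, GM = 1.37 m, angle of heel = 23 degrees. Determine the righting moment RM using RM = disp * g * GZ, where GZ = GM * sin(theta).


Formula: GZ = GM * sin(theta); RM = disp * g * GZ
Step 1 — GZ = 1.37 * sin(23°) = 1.37 * 0.390731 = 0.535301 m
Step 2 — RM = 34961000 * 9.81 * 0.535301 ≈ 183590000 N·m (5 s.f.)

183590000 N·m


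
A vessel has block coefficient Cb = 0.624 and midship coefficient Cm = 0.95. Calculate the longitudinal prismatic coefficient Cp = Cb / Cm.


Formula: Cp = Cb / Cm
Substituting: Cp = 0.624 / 0.95
Result: Cp ≈ 0.65684 (5 s.f.)

0.65684


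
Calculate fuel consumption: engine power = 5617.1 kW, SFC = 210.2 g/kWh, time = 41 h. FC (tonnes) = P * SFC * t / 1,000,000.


Formula: FC (tonnes) = P * SFC * t / 1,000,000
Step 1 — P * SFC * t = 5617.1 * 210.2 * 41 = 48409291.22 g
Step 2 — FC (tonnes) = 48409291.22 / 1,000,000 ≈ 48.409 tonnes (5 s.f.)

48.409 tonnes


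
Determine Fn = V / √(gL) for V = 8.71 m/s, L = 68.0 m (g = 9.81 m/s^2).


Formula: Fn = V / sqrt(g * L)
Step 1 — g * L = 9.81 * 68.0 = 667.08
Step 2 — sqrt(g * L) = sqrt(667.08) = 25.827892
Step 3 — Fn = 8.71 / 25.827892 ≈ 0.33723 (5 s.f.)

0.33723


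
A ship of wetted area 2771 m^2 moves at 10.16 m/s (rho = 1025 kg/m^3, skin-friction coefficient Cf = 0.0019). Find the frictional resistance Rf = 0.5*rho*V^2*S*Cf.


Formula: Rf = 0.5 * rho * V^2 * S * Cf
Step 1 — V^2 = 10.16^2 = 103.2256
Step 2 — 0.5 * rho * V^2 = 0.5 * 1025 * 103.2256 = 52903.12
Step 3 — Rf = 52903.12 * 2771 * 0.0019 ≈ 278530 N (5 s.f.)

278530 N


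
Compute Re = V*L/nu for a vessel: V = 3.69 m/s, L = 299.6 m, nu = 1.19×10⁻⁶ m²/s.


Formula: Re = V * L / nu
Step 1 — V * L = 3.69 * 299.6 = 1105.524 m^2/s
Step 2 — Re = 1105.524 / 1.19e-6 = 9.29e+08

9.29e+08


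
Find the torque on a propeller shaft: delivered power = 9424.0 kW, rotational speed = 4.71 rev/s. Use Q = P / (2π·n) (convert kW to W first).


Formula: Q = P_W / (2 * pi * n)
Step 1 — P_W = 9424.0 kW * 1000 = 9424000.0 W
Step 2 — 2 * pi * n = 2 * pi * 4.71 = 29.593803
Step 3 — Q = 9424000.0 / 29.593803 ≈ 318450 N·m (5 s.f.)

318450 N·m


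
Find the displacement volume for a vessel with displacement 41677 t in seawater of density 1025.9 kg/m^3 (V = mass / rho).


Formula: V = mass / rho
Step 1 — convert tonnes to kg: 41677 t * 1000 = 41677000 kg
Step 2 — V = 41677000 / 1025.9 ≈ 40625 m^3 (5 s.f.)

40625 m^3


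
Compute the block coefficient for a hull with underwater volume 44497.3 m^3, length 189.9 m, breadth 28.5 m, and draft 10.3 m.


Formula: Cb = V / (L * B * T)
Step 1 — L * B * T = 189.9 * 28.5 * 10.3 = 55745.145 m^3
Step 2 — Cb = 44497.3 / 55745.145 ≈ 0.79823 (5 s.f.)

0.79823


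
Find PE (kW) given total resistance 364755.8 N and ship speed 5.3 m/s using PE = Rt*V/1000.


Formula: PE = Rt * V / 1000 (kW)
Step 1 — PE (W) = 364755.8 * 5.3 = 1933205.74 W
Step 2 — PE (kW) = 1933205.74 / 1000 ≈ 1933.2 kW (5 s.f.)

1933.2 kW


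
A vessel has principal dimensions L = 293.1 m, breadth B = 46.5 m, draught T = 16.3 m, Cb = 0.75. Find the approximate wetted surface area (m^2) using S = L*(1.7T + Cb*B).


Formula: S = 1.7*L*T + V/T with V = Cb*L*B*T, i.e. S = L * (1.7*T + Cb*B)
Step 1 — 1.7*T = 1.7 * 16.3 = 27.71 m
Step 2 — Cb*B = 0.75 * 46.5 = 34.875 m
Step 3 — 1.7*T + Cb*B = 27.71 + 34.875 = 62.585 m
Step 4 — S = 293.1 * 62.585 ≈ 18344 m^2 (5 s.f.)

18344 m^2


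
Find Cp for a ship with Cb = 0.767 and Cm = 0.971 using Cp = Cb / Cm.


Formula: Cp = Cb / Cm
Substituting: Cp = 0.767 / 0.971
Result: Cp ≈ 0.78991 (5 s.f.)

0.78991


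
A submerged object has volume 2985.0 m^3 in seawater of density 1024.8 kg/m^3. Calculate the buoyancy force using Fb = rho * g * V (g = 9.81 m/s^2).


Formula: Fb = rho * g * V
Substituting: Fb = 1024.8 * 9.81 * 2985.0
Intermediate: 1024.8 * 9.81 = 10053.288
Result: Fb = 10053.288 * 2985.0 ≈ 30009000 N (5 s.f.)

30009000 N


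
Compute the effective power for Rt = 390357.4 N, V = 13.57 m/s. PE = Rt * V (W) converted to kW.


Formula: PE = Rt * V / 1000 (kW)
Step 1 — PE (W) = 390357.4 * 13.57 = 5297149.918 W
Step 2 — PE (kW) = 5297149.918 / 1000 ≈ 5297.1 kW (5 s.f.)

5297.1 kW


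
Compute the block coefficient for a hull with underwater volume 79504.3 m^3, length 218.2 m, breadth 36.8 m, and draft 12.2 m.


Formula: Cb = V / (L * B * T)
Step 1 — L * B * T = 218.2 * 36.8 * 12.2 = 97963.072 m^3
Step 2 — Cb = 79504.3 / 97963.072 ≈ 0.81157 (5 s.f.)

0.81157


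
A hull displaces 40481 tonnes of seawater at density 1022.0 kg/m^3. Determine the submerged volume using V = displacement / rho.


Formula: V = mass / rho
Step 1 — convert tonnes to kg: 40481 t * 1000 = 40481000 kg
Step 2 — V = 40481000 / 1022.0 ≈ 39610 m^3 (5 s.f.)

39610 m^3


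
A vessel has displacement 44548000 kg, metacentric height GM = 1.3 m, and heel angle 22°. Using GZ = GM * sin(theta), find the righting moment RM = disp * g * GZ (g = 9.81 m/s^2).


Formula: GZ = GM * sin(theta); RM = disp * g * GZ
Step 1 — GZ = 1.3 * sin(22°) = 1.3 * 0.374607 = 0.486989 m
Step 2 — RM = 44548000 * 9.81 * 0.486989 ≈ 212820000 N·m (5 s.f.)

212820000 N·m


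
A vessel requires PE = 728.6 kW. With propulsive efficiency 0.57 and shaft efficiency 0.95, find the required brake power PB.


Formula: PB = PE / (eta_D * eta_S)
Step 1 — combined efficiency = eta_D * eta_S = 0.57 * 0.95 = 0.5415
Step 2 — PB = 728.6 / 0.5415 ≈ 1345.5 kW (5 s.f.)

1345.5 kW


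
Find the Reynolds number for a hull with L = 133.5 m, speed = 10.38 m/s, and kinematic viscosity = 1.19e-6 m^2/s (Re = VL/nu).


Formula: Re = V * L / nu
Step 1 — V * L = 10.38 * 133.5 = 1385.73 m^2/s
Step 2 — Re = 1385.73 / 1.19e-6 = 1.16e+09

1.16e+09


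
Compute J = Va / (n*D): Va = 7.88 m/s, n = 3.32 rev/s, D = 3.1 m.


Formula: J = Va / (n * D)
Step 1 — n * D = 3.32 * 3.1 = 10.292
Step 2 — J = 7.88 / 10.292 ≈ 0.76564 (5 s.f.)

0.76564


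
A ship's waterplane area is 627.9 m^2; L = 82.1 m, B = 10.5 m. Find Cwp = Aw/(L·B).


Formula: Cwp = Aw / (L * B)
Step 1 — L * B = 82.1 * 10.5 = 862.05 m^2
Step 2 — Cwp = 627.9 / 862.05 ≈ 0.72838 (5 s.f.)

0.72838


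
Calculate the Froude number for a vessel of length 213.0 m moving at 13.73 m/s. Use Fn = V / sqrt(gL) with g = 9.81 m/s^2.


Formula: Fn = V / sqrt(g * L)
Step 1 — g * L = 9.81 * 213.0 = 2089.53
Step 2 — sqrt(g * L) = sqrt(2089.53) = 45.711377
Step 3 — Fn = 13.73 / 45.711377 ≈ 0.30036 (5 s.f.)

0.30036


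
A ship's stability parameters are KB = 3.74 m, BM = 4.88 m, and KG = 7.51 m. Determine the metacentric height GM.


Formula: GM = KB + BM - KG
Step 1 — KM = KB + BM = 3.74 + 4.88 = 8.62 m
Step 2 — GM = KM - KG = 8.62 - 7.51 = 1.11 m

1.11 m


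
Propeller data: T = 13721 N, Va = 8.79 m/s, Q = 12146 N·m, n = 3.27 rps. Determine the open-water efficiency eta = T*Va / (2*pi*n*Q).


Formula: eta = T * Va / (2 * pi * n * Q)
Step 1 — numerator = T * Va = 13721 * 8.79 = 120607.59
Step 2 — 2 * pi * n = 2 * pi * 3.27 = 20.546016
Step 3 — denominator = 20.546016 * 12146 = 249551.91
Step 4 — eta = 120607.59 / 249551.91 ≈ 0.48330 (5 s.f.)

0.48330


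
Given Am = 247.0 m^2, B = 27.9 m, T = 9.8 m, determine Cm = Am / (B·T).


Formula: Cm = Am / (B * T)
Step 1 — B * T = 27.9 * 9.8 = 273.42 m^2
Step 2 — Cm = 247.0 / 273.42 ≈ 0.90337 (5 s.f.)

0.90337


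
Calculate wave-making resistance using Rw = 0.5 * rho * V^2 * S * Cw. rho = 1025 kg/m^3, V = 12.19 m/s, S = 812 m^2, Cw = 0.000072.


Formula: Rw = 0.5 * rho * V^2 * S * Cw
Step 1 — V^2 = 12.19^2 = 148.5961
Step 2 — 0.5 * rho * V^2 = 0.5 * 1025 * 148.5961 = 76155.50125
Step 3 — Rw = 76155.50125 * 812 * 0.000072 ≈ 4452.4 N (5 s.f.)

4452.4 N


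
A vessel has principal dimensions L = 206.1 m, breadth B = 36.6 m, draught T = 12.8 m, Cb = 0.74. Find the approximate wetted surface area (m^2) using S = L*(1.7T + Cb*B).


Formula: S = 1.7*L*T + V/T with V = Cb*L*B*T, i.e. S = L * (1.7*T + Cb*B)
Step 1 — 1.7*T = 1.7 * 12.8 = 21.76 m
Step 2 — Cb*B = 0.74 * 36.6 = 27.084 m
Step 3 — 1.7*T + Cb*B = 21.76 + 27.084 = 48.844 m
Step 4 — S = 206.1 * 48.844 ≈ 10067 m^2 (5 s.f.)

10067 m^2


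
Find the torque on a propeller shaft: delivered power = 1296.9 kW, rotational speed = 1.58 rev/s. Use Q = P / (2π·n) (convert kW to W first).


Formula: Q = P_W / (2 * pi * n)
Step 1 — P_W = 1296.9 kW * 1000 = 1296900.0 W
Step 2 — 2 * pi * n = 2 * pi * 1.58 = 9.927433
Step 3 — Q = 1296900.0 / 9.927433 ≈ 130640 N·m (5 s.f.)

130640 N·m


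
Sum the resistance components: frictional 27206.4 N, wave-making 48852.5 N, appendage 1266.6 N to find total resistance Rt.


Formula: Rt = Rf + Rw + Ra
Substituting: Rt = 27206.4 + 48852.5 + 1266.6
Result: Rt = 77325.5 N

77325.5 N


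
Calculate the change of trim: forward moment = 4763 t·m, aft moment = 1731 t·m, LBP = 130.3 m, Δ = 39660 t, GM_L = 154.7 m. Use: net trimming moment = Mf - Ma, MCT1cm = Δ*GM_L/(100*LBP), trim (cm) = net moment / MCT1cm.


Formula: net trimming moment = Mf - Ma; MCT1cm = Δ*GM_L/(100*LBP); trim = net moment / MCT1cm
Step 1 — net trimming moment = 4763 - 1731 = 3032 t·m
Step 2 — MCT1cm = 39660 * 154.7 / (100 * 130.3) = 470.8674 t·m/cm
Step 3 — trim = 3032 / 470.8674 ≈ 6.4392 cm (5 s.f.)

6.4392 cm


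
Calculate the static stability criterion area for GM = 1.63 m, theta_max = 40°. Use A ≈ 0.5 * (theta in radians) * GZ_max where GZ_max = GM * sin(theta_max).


Formula: GZ_max = GM * sin(theta); Area = 0.5 * theta_rad * GZ_max
Step 1 — GZ_max = 1.63 * sin(40°) = 1.63 * 0.642788 = 1.047744 m
Step 2 — theta_rad = 40 * pi/180 = 0.698132 rad
Step 3 — Area = 0.5 * 0.698132 * 1.047744 ≈ 0.36573 m·rad (5 s.f.)

0.36573 m·rad


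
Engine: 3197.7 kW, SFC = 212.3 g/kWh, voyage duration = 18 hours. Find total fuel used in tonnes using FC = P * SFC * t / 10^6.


Formula: FC (tonnes) = P * SFC * t / 1,000,000
Step 1 — P * SFC * t = 3197.7 * 212.3 * 18 = 12219690.78 g
Step 2 — FC (tonnes) = 12219690.78 / 1,000,000 ≈ 12.220 tonnes (5 s.f.)

12.220 tonnes


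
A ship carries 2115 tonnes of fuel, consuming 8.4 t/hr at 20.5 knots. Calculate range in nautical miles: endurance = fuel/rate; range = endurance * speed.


Formula: endurance = fuel / rate; range = endurance * speed
Step 1 — endurance = 2115 / 8.4 = 251.7857 hours
Step 2 — range = 251.7857 * 20.5 ≈ 5161.6 nautical miles (5 s.f.)

5161.6 NM


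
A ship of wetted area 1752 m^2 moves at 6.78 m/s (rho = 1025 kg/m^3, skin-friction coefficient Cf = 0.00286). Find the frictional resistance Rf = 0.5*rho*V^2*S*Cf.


Formula: Rf = 0.5 * rho * V^2 * S * Cf
Step 1 — V^2 = 6.78^2 = 45.9684
Step 2 — 0.5 * rho * V^2 = 0.5 * 1025 * 45.9684 = 23558.805
Step 3 — Rf = 23558.805 * 1752 * 0.00286 ≈ 118050 N (5 s.f.)

118050 N


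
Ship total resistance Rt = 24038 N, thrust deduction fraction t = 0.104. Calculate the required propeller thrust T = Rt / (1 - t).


Formula: T = Rt / (1 - t)
Step 1 — (1 - t) = 1 - 0.104 = 0.896
Step 2 — T = 24038 / 0.896 ≈ 26828 N (5 s.f.)

26828 N


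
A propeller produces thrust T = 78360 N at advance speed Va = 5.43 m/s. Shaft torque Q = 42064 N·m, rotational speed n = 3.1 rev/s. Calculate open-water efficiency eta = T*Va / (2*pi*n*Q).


Formula: eta = T * Va / (2 * pi * n * Q)
Step 1 — numerator = T * Va = 78360 * 5.43 = 425494.8
Step 2 — 2 * pi * n = 2 * pi * 3.1 = 19.477874
Step 3 — denominator = 19.477874 * 42064 = 819317.29
Step 4 — eta = 425494.8 / 819317.29 ≈ 0.51933 (5 s.f.)

0.51933


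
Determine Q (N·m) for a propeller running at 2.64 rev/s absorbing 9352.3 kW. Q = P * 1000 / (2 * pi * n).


Formula: Q = P_W / (2 * pi * n)
Step 1 — P_W = 9352.3 kW * 1000 = 9352300.0 W
Step 2 — 2 * pi * n = 2 * pi * 2.64 = 16.587609
Step 3 — Q = 9352300.0 / 16.587609 ≈ 563810 N·m (5 s.f.)

563810 N·m


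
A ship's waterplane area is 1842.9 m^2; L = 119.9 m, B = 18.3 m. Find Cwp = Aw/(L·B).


Formula: Cwp = Aw / (L * B)
Step 1 — L * B = 119.9 * 18.3 = 2194.17 m^2
Step 2 — Cwp = 1842.9 / 2194.17 ≈ 0.83991 (5 s.f.)

0.83991


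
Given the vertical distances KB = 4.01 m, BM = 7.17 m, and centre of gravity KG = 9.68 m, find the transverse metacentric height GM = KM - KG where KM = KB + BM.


Formula: GM = KB + BM - KG
Step 1 — KM = KB + BM = 4.01 + 7.17 = 11.18 m
Step 2 — GM = KM - KG = 11.18 - 9.68 = 1.5 m

1.5 m


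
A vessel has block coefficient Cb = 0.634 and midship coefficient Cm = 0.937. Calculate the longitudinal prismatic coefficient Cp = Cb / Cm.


Formula: Cp = Cb / Cm
Substituting: Cp = 0.634 / 0.937
Result: Cp ≈ 0.67663 (5 s.f.)

0.67663


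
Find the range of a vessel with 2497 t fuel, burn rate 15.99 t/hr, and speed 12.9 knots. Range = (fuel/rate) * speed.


Formula: endurance = fuel / rate; range = endurance * speed
Step 1 — endurance = 2497 / 15.99 = 156.1601 hours
Step 2 — range = 156.1601 * 12.9 ≈ 2014.5 nautical miles (5 s.f.)

2014.5 NM


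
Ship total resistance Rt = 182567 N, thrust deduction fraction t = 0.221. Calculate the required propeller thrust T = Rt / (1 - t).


Formula: T = Rt / (1 - t)
Step 1 — (1 - t) = 1 - 0.221 = 0.779
Step 2 — T = 182567 / 0.779 ≈ 234360 N (5 s.f.)

234360 N


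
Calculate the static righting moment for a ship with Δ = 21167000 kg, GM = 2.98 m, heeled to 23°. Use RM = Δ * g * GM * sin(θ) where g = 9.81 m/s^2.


Formula: GZ = GM * sin(theta); RM = disp * g * GZ
Step 1 — GZ = 2.98 * sin(23°) = 2.98 * 0.390731 = 1.164378 m
Step 2 — RM = 21167000 * 9.81 * 1.164378 ≈ 241780000 N·m (5 s.f.)

241780000 N·m


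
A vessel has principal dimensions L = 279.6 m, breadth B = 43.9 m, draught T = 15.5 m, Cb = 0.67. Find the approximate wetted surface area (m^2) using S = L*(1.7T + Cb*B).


Formula: S = 1.7*L*T + V/T with V = Cb*L*B*T, i.e. S = L * (1.7*T + Cb*B)
Step 1 — 1.7*T = 1.7 * 15.5 = 26.35 m
Step 2 — Cb*B = 0.67 * 43.9 = 29.413 m
Step 3 — 1.7*T + Cb*B = 26.35 + 29.413 = 55.763 m
Step 4 — S = 279.6 * 55.763 ≈ 15591 m^2 (5 s.f.)

15591 m^2


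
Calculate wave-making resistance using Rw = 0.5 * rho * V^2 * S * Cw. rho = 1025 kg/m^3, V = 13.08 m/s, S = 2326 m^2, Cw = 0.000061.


Formula: Rw = 0.5 * rho * V^2 * S * Cw
Step 1 — V^2 = 13.08^2 = 171.0864
Step 2 — 0.5 * rho * V^2 = 0.5 * 1025 * 171.0864 = 87681.78
Step 3 — Rw = 87681.78 * 2326 * 0.000061 ≈ 12441 N (5 s.f.)

12441 N


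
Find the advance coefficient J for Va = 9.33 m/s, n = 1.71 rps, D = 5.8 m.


Formula: J = Va / (n * D)
Step 1 — n * D = 1.71 * 5.8 = 9.918
Step 2 — J = 9.33 / 9.918 ≈ 0.94071 (5 s.f.)

0.94071


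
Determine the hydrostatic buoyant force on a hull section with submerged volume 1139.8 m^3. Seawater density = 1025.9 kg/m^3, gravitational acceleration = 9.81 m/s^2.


Formula: Fb = rho * g * V
Substituting: Fb = 1025.9 * 9.81 * 1139.8
Intermediate: 1025.9 * 9.81 = 10064.079
Result: Fb = 10064.079 * 1139.8 ≈ 11471000 N (5 s.f.)

11471000 N


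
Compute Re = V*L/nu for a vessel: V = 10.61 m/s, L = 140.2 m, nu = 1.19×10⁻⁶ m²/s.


Formula: Re = V * L / nu
Step 1 — V * L = 10.61 * 140.2 = 1487.522 m^2/s
Step 2 — Re = 1487.522 / 1.19e-6 = 1.25e+09

1.25e+09


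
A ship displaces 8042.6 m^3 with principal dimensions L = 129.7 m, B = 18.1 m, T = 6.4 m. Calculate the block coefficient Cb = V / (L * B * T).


Formula: Cb = V / (L * B * T)
Step 1 — L * B * T = 129.7 * 18.1 * 6.4 = 15024.448 m^3
Step 2 — Cb = 8042.6 / 15024.448 ≈ 0.53530 (5 s.f.)

0.53530


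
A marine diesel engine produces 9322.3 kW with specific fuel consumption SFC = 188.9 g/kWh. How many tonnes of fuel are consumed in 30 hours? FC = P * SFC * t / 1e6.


Formula: FC (tonnes) = P * SFC * t / 1,000,000
Step 1 — P * SFC * t = 9322.3 * 188.9 * 30 = 52829474.1 g
Step 2 — FC (tonnes) = 52829474.1 / 1,000,000 ≈ 52.829 tonnes (5 s.f.)

52.829 tonnes


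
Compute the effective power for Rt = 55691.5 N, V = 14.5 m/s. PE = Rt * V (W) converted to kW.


Formula: PE = Rt * V / 1000 (kW)
Step 1 — PE (W) = 55691.5 * 14.5 = 807526.75 W
Step 2 — PE (kW) = 807526.75 / 1000 ≈ 807.53 kW (5 s.f.)

807.53 kW


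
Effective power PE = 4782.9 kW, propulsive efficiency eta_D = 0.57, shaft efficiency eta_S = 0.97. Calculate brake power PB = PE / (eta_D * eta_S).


Formula: PB = PE / (eta_D * eta_S)
Step 1 — combined efficiency = eta_D * eta_S = 0.57 * 0.97 = 0.5529
Step 2 — PB = 4782.9 / 0.5529 ≈ 8650.6 kW (5 s.f.)

8650.6 kW


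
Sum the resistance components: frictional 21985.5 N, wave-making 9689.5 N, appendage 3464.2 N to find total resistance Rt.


Formula: Rt = Rf + Rw + Ra
Substituting: Rt = 21985.5 + 9689.5 + 3464.2
Result: Rt = 35139.2 N

35139.2 N


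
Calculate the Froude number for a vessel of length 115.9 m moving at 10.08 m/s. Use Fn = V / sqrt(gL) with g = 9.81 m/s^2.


Formula: Fn = V / sqrt(g * L)
Step 1 — g * L = 9.81 * 115.9 = 1136.979
Step 2 — sqrt(g * L) = sqrt(1136.979) = 33.719119
Step 3 — Fn = 10.08 / 33.719119 ≈ 0.29894 (5 s.f.)

0.29894


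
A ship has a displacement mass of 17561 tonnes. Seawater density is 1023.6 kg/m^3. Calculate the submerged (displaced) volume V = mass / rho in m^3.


Formula: V = mass / rho
Step 1 — convert tonnes to kg: 17561 t * 1000 = 17561000 kg
Step 2 — V = 17561000 / 1023.6 ≈ 17156 m^3 (5 s.f.)

17156 m^3


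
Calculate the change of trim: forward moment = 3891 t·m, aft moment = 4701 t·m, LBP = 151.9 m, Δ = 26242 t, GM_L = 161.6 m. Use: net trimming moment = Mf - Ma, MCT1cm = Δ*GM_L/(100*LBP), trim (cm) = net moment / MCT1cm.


Formula: net trimming moment = Mf - Ma; MCT1cm = Δ*GM_L/(100*LBP); trim = net moment / MCT1cm
Step 1 — net trimming moment = 3891 - 4701 = -810 t·m
Step 2 — MCT1cm = 26242 * 161.6 / (100 * 151.9) = 279.1776 t·m/cm
Step 3 — trim = -810 / 279.1776 ≈ -2.9014 cm (5 s.f.)

-2.9014 cm


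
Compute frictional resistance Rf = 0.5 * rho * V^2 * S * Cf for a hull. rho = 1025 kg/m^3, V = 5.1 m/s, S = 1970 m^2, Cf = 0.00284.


Formula: Rf = 0.5 * rho * V^2 * S * Cf
Step 1 — V^2 = 5.1^2 = 26.01
Step 2 — 0.5 * rho * V^2 = 0.5 * 1025 * 26.01 = 13330.125
Step 3 — Rf = 13330.125 * 1970 * 0.00284 ≈ 74579 N (5 s.f.)

74579 N


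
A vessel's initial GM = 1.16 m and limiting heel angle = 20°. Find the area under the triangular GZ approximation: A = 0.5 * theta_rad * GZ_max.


Formula: GZ_max = GM * sin(theta); Area = 0.5 * theta_rad * GZ_max
Step 1 — GZ_max = 1.16 * sin(20°) = 1.16 * 0.34202 = 0.396743 m
Step 2 — theta_rad = 20 * pi/180 = 0.349066 rad
Step 3 — Area = 0.5 * 0.349066 * 0.396743 ≈ 0.069245 m·rad (5 s.f.)

0.069245 m·rad


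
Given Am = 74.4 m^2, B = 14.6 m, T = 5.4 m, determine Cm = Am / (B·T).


Formula: Cm = Am / (B * T)
Step 1 — B * T = 14.6 * 5.4 = 78.84 m^2
Step 2 — Cm = 74.4 / 78.84 ≈ 0.94368 (5 s.f.)

0.94368


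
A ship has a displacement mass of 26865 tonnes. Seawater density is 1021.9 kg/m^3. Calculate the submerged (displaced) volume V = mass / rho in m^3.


Formula: V = mass / rho
Step 1 — convert tonnes to kg: 26865 t * 1000 = 26865000 kg
Step 2 — V = 26865000 / 1021.9 ≈ 26289 m^3 (5 s.f.)

26289 m^3


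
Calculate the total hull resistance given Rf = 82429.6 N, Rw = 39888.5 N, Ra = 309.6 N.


Formula: Rt = Rf + Rw + Ra
Substituting: Rt = 82429.6 + 39888.5 + 309.6
Result: Rt = 122627.7 N

122627.7 N


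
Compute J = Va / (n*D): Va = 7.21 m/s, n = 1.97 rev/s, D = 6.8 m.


Formula: J = Va / (n * D)
Step 1 — n * D = 1.97 * 6.8 = 13.396
Step 2 — J = 7.21 / 13.396 ≈ 0.53822 (5 s.f.)

0.53822


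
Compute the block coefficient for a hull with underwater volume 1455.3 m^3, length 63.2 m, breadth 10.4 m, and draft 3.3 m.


Formula: Cb = V / (L * B * T)
Step 1 — L * B * T = 63.2 * 10.4 * 3.3 = 2169.024 m^3
Step 2 — Cb = 1455.3 / 2169.024 ≈ 0.67095 (5 s.f.)

0.67095


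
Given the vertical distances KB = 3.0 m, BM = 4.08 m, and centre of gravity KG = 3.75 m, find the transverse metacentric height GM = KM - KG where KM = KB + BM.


Formula: GM = KB + BM - KG
Step 1 — KM = KB + BM = 3.0 + 4.08 = 7.08 m
Step 2 — GM = KM - KG = 7.08 - 3.75 = 3.33 m

3.33 m


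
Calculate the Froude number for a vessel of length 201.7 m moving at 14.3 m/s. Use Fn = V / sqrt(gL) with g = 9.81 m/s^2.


Formula: Fn = V / sqrt(g * L)
Step 1 — g * L = 9.81 * 201.7 = 1978.677
Step 2 — sqrt(g * L) = sqrt(1978.677) = 44.482322
Step 3 — Fn = 14.3 / 44.482322 ≈ 0.32148 (5 s.f.)

0.32148


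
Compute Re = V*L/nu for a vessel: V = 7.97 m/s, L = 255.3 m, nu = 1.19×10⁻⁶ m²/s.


Formula: Re = V * L / nu
Step 1 — V * L = 7.97 * 255.3 = 2034.741 m^2/s
Step 2 — Re = 2034.741 / 1.19e-6 = 1.71e+09

1.71e+09
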